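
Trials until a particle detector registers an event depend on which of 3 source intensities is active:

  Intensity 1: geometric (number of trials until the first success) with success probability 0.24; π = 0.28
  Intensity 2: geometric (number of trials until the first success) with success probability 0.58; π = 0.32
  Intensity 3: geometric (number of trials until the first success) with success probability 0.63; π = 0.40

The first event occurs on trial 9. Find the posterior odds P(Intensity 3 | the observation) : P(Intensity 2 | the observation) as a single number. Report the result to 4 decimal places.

Posterior odds = (w_i f_i(x)) / (w_j f_j(x)); the normalising sum cancels.
Component likelihoods at x = 9:
  p_1 = 0.0267128
  p_2 = 0.000561594
  p_3 = 0.000221286
Odds = (0.40/0.32) × (0.000221286/0.000561594) = 1.25 × 0.394032 ≈ 0.4925

0.4925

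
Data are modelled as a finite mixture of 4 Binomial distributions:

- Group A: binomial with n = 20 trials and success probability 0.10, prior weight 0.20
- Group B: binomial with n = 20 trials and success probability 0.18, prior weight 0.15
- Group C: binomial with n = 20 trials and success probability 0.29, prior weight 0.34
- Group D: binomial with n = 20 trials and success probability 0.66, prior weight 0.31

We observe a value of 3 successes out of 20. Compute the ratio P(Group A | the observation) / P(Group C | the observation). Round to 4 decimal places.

1.3586

Only the two components matter; the odds are (π_i f_i(x)) / (π_j f_j(x)).
Evaluate each component's likelihood at the observed value:
  L_A = C(20,3)·0.10^3·0.90^17 = 1140·0.001·0.166772 = 0.19012
  L_B = C(20,3)·0.18^3·0.82^17 = 1140·0.005832·0.0342638 = 0.227802
  L_C = C(20,3)·0.29^3·0.71^17 = 1140·0.024389·0.00296068 = 0.0823172
  L_D = C(20,3)·0.66^3·0.34^17 = 1140·0.287496·1.08428e-08 = 3.55368e-06
0.038024 / 0.0279879 ≈ 1.3586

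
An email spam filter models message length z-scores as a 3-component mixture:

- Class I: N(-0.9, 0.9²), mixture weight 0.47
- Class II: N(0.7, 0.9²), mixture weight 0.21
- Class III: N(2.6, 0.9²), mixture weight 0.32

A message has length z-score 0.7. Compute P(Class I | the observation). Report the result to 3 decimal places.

Posterior ∝ prior × likelihood, so P(k | x) ∝ P(Z=k) f_k(x); normalise over all components.
Evaluate each component's likelihood at the observed value:
  f_I = (1/(0.9·√(2π)))·exp(−(0.7−-0.9)²/(2·0.9²)) = 0.443269·exp(-1.58025) = 0.0912799
  f_II = (1/(0.9·√(2π)))·exp(−(0.7−0.7)²/(2·0.9²)) = 0.443269·exp(-0.00000) = 0.443269
  f_III = (1/(0.9·√(2π)))·exp(−(0.7−2.6)²/(2·0.9²)) = 0.443269·exp(-2.22840) = 0.0477406
Weight by the priors:
  P(Z=I)·f_I = 0.47 × 0.0912799 = 0.0429015
  P(Z=II)·f_II = 0.21 × 0.443269 = 0.0930865
  P(Z=III)·f_III = 0.32 × 0.0477406 = 0.015277
Denominator: 0.0429015 + 0.0930865 + 0.015277 = 0.151265
P(Class I | x) ≈ 0.284

0.284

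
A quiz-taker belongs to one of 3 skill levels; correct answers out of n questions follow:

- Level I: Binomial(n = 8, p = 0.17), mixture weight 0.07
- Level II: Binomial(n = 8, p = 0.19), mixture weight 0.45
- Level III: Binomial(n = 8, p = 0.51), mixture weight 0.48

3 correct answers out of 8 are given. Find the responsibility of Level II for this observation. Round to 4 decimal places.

0.3575

Posterior ∝ prior × likelihood, so P(k | x) ∝ π_k f_k(x); normalise over all components.
Evaluate each component's likelihood at the observed value:
  p_I = 0.108374
  p_II = 0.133929
  p_III = 0.209835
Prior × likelihood for each component:
  π_I·p_I = 0.07 × 0.108374 = 0.00758618
  π_II·p_II = 0.45 × 0.133929 = 0.060268
  π_III·p_III = 0.48 × 0.209835 = 0.100721
Evidence: 0.00758618 + 0.060268 + 0.100721 = 0.168575
So the posterior for Level II is 0.060268 / 0.168575 ≈ 0.3575.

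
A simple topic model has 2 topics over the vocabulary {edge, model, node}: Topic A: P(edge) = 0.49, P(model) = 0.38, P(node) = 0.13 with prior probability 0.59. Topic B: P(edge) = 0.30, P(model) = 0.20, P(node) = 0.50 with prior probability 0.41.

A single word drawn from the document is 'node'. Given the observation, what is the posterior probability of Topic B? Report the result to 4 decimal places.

0.7277

P(component k | x) = π_k·f_k(x) / marginal(x), where marginal(x) = Σ_j π_j·f_j(x).
Evaluate each component's likelihood at the observed value:
  f_A = P(node | comp) = 0.13
  f_B = P(node | comp) = 0.50
Multiply by the mixture weights:
  π_A·f_A = 0.59 × 0.13 = 0.0767
  π_B·f_B = 0.41 × 0.5 = 0.205
Normaliser: 0.0767 + 0.205 = 0.2817
So the posterior for Topic B is 0.205 / 0.2817 ≈ 0.7277.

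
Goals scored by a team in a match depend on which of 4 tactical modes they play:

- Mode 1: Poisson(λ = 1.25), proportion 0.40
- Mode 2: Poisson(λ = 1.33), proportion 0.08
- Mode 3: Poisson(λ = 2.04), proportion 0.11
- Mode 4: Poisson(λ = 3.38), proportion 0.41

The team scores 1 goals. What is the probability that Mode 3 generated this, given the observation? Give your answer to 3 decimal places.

The responsibility of component k is π_k f_k(x) divided by Σ_j π_j f_j(x).
Component likelihoods at x = 1 goals:
  L_1 = 0.358131
  L_2 = 0.351755
  L_3 = 0.265259
  L_4 = 0.11508
Prior × likelihood for each component:
  π_1·L_1 = 0.40 × 0.358131 = 0.143252
  π_2·L_2 = 0.08 × 0.351755 = 0.0281404
  π_3·L_3 = 0.11 × 0.265259 = 0.0291784
  π_4·L_4 = 0.41 × 0.11508 = 0.047183
Denominator: 0.143252 + 0.0281404 + 0.0291784 + 0.047183 = 0.247754
Responsibility of Mode 3: 0.0291784 / 0.247754 ≈ 0.118

0.118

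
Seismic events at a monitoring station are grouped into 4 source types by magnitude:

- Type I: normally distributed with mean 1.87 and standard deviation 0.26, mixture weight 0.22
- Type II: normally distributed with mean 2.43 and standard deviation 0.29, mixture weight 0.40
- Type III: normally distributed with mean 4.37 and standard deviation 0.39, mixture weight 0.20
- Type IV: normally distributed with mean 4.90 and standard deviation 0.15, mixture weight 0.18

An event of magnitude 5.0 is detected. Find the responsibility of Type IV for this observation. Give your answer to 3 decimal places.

By Bayes' theorem, P(k | x) = π_k f_k(x) / Σ_j π_j f_j(x).
Normal densities:
  p_I = (1/(0.26·√(2π)))·exp(−(5.0−1.87)²/(2·0.26²)) = 1.534393·exp(-72.46228) = 5.19959e-32
  p_II = (1/(0.29·√(2π)))·exp(−(5.0−2.43)²/(2·0.29²)) = 1.375663·exp(-39.26813) = 1.21501e-17
  p_III = (1/(0.39·√(2π)))·exp(−(5.0−4.37)²/(2·0.39²)) = 1.022929·exp(-1.30473) = 0.277464
  p_IV = (1/(0.15·√(2π)))·exp(−(5.0−4.90)²/(2·0.15²)) = 2.659615·exp(-0.22222) = 2.12965
Multiply by the mixture weights:
  π_I·p_I = 0.22 × 5.19959e-32 = 1.14391e-32
  π_II·p_II = 0.40 × 1.21501e-17 = 4.86003e-18
  π_III·p_III = 0.20 × 0.277464 = 0.0554928
  π_IV·p_IV = 0.18 × 2.12965 = 0.383338
Normaliser: 1.14391e-32 + 4.86003e-18 + 0.0554928 + 0.383338 = 0.43883
Responsibility of Type IV: 0.383338 / 0.43883 ≈ 0.874

0.874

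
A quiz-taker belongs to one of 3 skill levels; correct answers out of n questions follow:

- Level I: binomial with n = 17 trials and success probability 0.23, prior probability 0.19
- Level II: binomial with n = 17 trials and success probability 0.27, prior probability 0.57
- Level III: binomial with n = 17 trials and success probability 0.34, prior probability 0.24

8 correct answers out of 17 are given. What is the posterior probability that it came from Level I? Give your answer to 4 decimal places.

0.0672

The responsibility of component k is π_k f_k(x) divided by Σ_j π_j f_j(x).
Binomial probabilities:
  f_I = C(17,8)·0.23^8·0.77^9 = 24310·7.8311e-06·0.0951517 = 0.0181144
  f_II = C(17,8)·0.27^8·0.73^9 = 24310·2.8243e-05·0.0588716 = 0.0404204
  f_III = C(17,8)·0.34^8·0.66^9 = 24310·0.000178579·0.0237627 = 0.10316
Unnormalised posteriors:
  π_I·f_I = 0.19 × 0.0181144 = 0.00344174
  π_II·f_II = 0.57 × 0.0404204 = 0.0230396
  π_III·f_III = 0.24 × 0.10316 = 0.0247584
Normaliser: 0.00344174 + 0.0230396 + 0.0247584 = 0.0512398
So the posterior for Level I is 0.00344174 / 0.0512398 ≈ 0.0672.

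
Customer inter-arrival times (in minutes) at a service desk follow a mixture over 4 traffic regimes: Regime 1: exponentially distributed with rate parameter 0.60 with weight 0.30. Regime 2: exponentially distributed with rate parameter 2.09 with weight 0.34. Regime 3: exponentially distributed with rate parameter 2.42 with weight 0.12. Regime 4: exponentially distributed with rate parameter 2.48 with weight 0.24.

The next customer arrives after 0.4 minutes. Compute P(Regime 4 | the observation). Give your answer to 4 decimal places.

0.2827

Apply Bayes' rule: the posterior for each component is proportional to its prior times its likelihood at x.
Evaluate each component's likelihood at the observed value:
  L_1 = 0.471977
  L_2 = 0.905891
  L_3 = 0.919218
  L_4 = 0.919669
Weight by the priors:
  π_1·L_1 = 0.30 × 0.471977 = 0.141593
  π_2·L_2 = 0.34 × 0.905891 = 0.308003
  π_3·L_3 = 0.12 × 0.919218 = 0.110306
  π_4·L_4 = 0.24 × 0.919669 = 0.220721
Sum: 0.141593 + 0.308003 + 0.110306 + 0.220721 = 0.780623
P(Regime 4 | the observation) ≈ 0.2827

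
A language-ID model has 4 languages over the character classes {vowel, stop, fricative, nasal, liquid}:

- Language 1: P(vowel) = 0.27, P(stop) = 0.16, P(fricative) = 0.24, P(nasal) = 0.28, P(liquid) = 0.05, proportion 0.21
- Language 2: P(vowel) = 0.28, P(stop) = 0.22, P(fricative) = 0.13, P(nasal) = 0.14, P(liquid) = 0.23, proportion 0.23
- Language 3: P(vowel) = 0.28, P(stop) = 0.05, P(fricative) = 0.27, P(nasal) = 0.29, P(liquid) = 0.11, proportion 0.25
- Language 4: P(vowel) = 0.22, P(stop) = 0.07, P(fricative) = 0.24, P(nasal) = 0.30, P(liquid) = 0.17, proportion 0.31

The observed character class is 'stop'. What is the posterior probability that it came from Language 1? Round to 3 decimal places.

0.284

By Bayes' theorem, P(k | x) = π_k f_k(x) / Σ_j π_j f_j(x).
Categorical probabilities:
  f_1 = P(stop | comp) = 0.16
  f_2 = P(stop | comp) = 0.22
  f_3 = P(stop | comp) = 0.05
  f_4 = P(stop | comp) = 0.07
Unnormalised posteriors:
  π_1·f_1 = 0.21 × 0.16 = 0.0336
  π_2·f_2 = 0.23 × 0.22 = 0.0506
  π_3·f_3 = 0.25 × 0.05 = 0.0125
  π_4·f_4 = 0.31 × 0.07 = 0.0217
Normaliser: 0.0336 + 0.0506 + 0.0125 + 0.0217 = 0.1184
So the posterior for Language 1 is 0.0336 / 0.1184 ≈ 0.284.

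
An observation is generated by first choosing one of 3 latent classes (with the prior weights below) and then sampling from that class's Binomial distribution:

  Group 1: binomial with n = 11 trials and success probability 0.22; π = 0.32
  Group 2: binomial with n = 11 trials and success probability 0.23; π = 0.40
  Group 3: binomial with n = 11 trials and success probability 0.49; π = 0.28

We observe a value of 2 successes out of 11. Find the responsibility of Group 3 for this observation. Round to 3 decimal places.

The responsibility of component k is P(Z=k) f_k(x) divided by Σ_j P(Z=j) f_j(x).
Evaluate each component's likelihood at the observed value:
  p_1 = C(11,2)·0.22^2·0.78^9 = 55·0.0484·0.106869 = 0.284485
  p_2 = C(11,2)·0.23^2·0.77^9 = 55·0.0529·0.0951517 = 0.276844
  p_3 = C(11,2)·0.49^2·0.51^9 = 55·0.2401·0.00233417 = 0.0308238
Multiply by the mixture weights:
  P(Z=1)·p_1 = 0.32 × 0.284485 = 0.0910352
  P(Z=2)·p_2 = 0.40 × 0.276844 = 0.110738
  P(Z=3)·p_3 = 0.28 × 0.0308238 = 0.00863067
Marginal: 0.0910352 + 0.110738 + 0.00863067 = 0.210403
P(Group 3 | the observation) ≈ 0.041

0.041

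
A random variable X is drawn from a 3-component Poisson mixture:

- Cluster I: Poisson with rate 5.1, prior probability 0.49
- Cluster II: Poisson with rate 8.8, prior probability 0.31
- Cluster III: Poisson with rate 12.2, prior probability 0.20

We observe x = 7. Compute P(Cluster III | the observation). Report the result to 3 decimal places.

0.081

Apply Bayes' rule: the posterior for each component is proportional to its prior times its likelihood at x.
Poisson probabilities:
  f_I = 0.108557
  f_II = 0.122224
  f_III = 0.0401509
Weight by the priors:
  π_I·f_I = 0.49 × 0.108557 = 0.0531931
  π_II·f_II = 0.31 × 0.122224 = 0.0378895
  π_III·f_III = 0.20 × 0.0401509 = 0.00803019
Normaliser: 0.0531931 + 0.0378895 + 0.00803019 = 0.0991127
Responsibility of Cluster III: 0.00803019 / 0.0991127 ≈ 0.081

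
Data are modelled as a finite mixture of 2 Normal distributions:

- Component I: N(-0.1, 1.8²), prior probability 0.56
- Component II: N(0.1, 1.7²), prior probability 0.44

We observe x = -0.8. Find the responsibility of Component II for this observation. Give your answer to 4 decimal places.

By Bayes' theorem, P(k | x) = π_k f_k(x) / Σ_j π_j f_j(x).
Component likelihoods at x = -0.8:
  L_I = 0.205493
  L_II = 0.203986
Unnormalised posteriors:
  π_I·L_I = 0.56 × 0.205493 = 0.115076
  π_II·L_II = 0.44 × 0.203986 = 0.0897537
Denominator: 0.115076 + 0.0897537 = 0.20483
Responsibility of Component II: 0.0897537 / 0.20483 ≈ 0.4382

0.4382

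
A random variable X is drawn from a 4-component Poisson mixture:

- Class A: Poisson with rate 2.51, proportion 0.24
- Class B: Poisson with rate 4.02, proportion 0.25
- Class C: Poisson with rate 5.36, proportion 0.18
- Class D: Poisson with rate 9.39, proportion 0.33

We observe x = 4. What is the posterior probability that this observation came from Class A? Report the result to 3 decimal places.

0.271

Posterior ∝ prior × likelihood, so P(k | x) ∝ π_k f_k(x); normalise over all components.
Component likelihoods at x = 4:
  L_A = 0.134402
  L_B = 0.195357
  L_C = 0.16167
  L_D = 0.0270661
Multiply by the mixture weights:
  π_A·L_A = 0.24 × 0.134402 = 0.0322564
  π_B·L_B = 0.25 × 0.195357 = 0.0488393
  π_C·L_C = 0.18 × 0.16167 = 0.0291006
  π_D·L_D = 0.33 × 0.0270661 = 0.00893182
Denominator: 0.0322564 + 0.0488393 + 0.0291006 + 0.00893182 = 0.119128
Responsibility of Class A: 0.0322564 / 0.119128 ≈ 0.271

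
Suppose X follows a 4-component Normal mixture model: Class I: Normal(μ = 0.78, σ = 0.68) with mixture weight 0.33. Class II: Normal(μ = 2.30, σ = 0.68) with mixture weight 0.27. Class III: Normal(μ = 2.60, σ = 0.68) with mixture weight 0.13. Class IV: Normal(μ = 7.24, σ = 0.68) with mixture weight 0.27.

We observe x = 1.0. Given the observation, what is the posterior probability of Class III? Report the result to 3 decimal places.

Posterior ∝ prior × likelihood, so P(k | x) ∝ P(Z=k) f_k(x); normalise over all components.
Normal densities:
  f_I = 0.556765
  f_II = 0.0943543
  f_III = 0.03683
  f_IV = 3.04054e-19
Unnormalised posteriors:
  P(Z=I)·f_I = 0.33 × 0.556765 = 0.183733
  P(Z=II)·f_II = 0.27 × 0.0943543 = 0.0254757
  P(Z=III)·f_III = 0.13 × 0.03683 = 0.0047879
  P(Z=IV)·f_IV = 0.27 × 3.04054e-19 = 8.20945e-20
Sum: 0.183733 + 0.0254757 + 0.0047879 + 8.20945e-20 = 0.213996
Responsibility of Class III: 0.0047879 / 0.213996 ≈ 0.022

0.022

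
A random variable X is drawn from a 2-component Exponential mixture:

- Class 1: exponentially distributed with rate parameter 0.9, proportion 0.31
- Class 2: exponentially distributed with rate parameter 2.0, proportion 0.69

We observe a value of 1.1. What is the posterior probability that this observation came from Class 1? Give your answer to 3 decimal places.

P(component k | x) = w_k·f_k(x) / marginal(x), where marginal(x) = Σ_j w_j·f_j(x).
Component likelihoods at x = 1.1:
  p_1 = 0.334419
  p_2 = 0.221606
Unnormalised posteriors:
  w_1·p_1 = 0.31 × 0.334419 = 0.10367
  w_2·p_2 = 0.69 × 0.221606 = 0.152908
Evidence: 0.10367 + 0.152908 = 0.256578
P(Class 1 | the observation) ≈ 0.404

0.404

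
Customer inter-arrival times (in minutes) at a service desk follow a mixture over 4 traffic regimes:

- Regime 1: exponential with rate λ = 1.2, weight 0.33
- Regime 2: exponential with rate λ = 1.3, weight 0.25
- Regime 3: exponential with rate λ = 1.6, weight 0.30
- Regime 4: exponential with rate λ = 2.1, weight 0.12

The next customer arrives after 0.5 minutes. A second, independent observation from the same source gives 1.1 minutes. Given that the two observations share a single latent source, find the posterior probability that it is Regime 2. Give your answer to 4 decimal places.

0.2636

P(component k | x) = π_k·f_k(x) / marginal(x), where marginal(x) = Σ_j π_j·f_j(x).
Since both observations come from the same component, the likelihood for component k is f_k(x₁)·f_k(x₂).
  f_1 = [1.2·e^(−1.2·0.5) = 1.2·e^(−0.6000) = 0.658574] × [0.320562] = 0.211114
  f_2 = [1.3·e^(−1.3·0.5) = 1.3·e^(−0.6500) = 0.67866] × [0.311102] = 0.211132
  f_3 = [1.6·e^(−1.6·0.5) = 1.6·e^(−0.8000) = 0.718926] × [0.275272] = 0.1979
  f_4 = [2.1·e^(−2.1·0.5) = 2.1·e^(−1.0500) = 0.734869] × [0.208449] = 0.153182
Unnormalised posteriors:
  π_1·f_1 = 0.33 × 0.211114 = 0.0696676
  π_2·f_2 = 0.25 × 0.211132 = 0.052783
  π_3·f_3 = 0.30 × 0.1979 = 0.05937
  π_4·f_4 = 0.12 × 0.153182 = 0.0183819
Denominator: 0.0696676 + 0.052783 + 0.05937 + 0.0183819 = 0.200203
P(Regime 2 | data) = 0.052783 / 0.200203 ≈ 0.2636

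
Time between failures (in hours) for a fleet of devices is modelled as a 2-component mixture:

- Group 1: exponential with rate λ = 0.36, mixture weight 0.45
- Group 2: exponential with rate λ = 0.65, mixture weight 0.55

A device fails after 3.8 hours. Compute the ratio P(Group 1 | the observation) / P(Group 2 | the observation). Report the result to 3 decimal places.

Only the two components matter; the odds are (P(Z=i) f_i(x)) / (P(Z=j) f_j(x)).
Component likelihoods at x = 3.8 hours:
  p_1 = 0.0916616
  p_2 = 0.0549802
Odds = (0.45/0.55) × (0.0916616/0.0549802) = 0.818182 × 1.66718 ≈ 1.364

1.364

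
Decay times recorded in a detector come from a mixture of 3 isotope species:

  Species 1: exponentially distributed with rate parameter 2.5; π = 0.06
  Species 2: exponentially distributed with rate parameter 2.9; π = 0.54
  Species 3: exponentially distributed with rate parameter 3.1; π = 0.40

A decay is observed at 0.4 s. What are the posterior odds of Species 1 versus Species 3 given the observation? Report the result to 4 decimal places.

0.1538

Only the two components matter; the odds are (P(Z=i) f_i(x)) / (P(Z=j) f_j(x)).
Component likelihoods at x = 0.4 s:
  f_1 = 0.919699
  f_2 = 0.90911
  f_3 = 0.897091
Odds = (0.06/0.40) × (0.919699/0.897091) = 0.15 × 1.0252 ≈ 0.1538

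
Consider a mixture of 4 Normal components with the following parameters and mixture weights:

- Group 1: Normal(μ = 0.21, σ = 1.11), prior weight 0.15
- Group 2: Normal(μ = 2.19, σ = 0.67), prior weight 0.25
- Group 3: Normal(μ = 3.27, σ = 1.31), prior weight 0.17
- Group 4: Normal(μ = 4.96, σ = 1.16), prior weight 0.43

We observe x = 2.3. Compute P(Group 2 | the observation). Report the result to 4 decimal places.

Posterior ∝ prior × likelihood, so P(k | x) ∝ π_k f_k(x); normalise over all components.
Normal densities:
  f_1 = (1/(1.11·√(2π)))·exp(−(2.3−0.21)²/(2·1.11²)) = 0.359407·exp(-1.77262) = 0.0610585
  f_2 = (1/(0.67·√(2π)))·exp(−(2.3−2.19)²/(2·0.67²)) = 0.595436·exp(-0.01348) = 0.587465
  f_3 = (1/(1.31·√(2π)))·exp(−(2.3−3.27)²/(2·1.31²)) = 0.304536·exp(-0.27414) = 0.231516
  f_4 = (1/(1.16·√(2π)))·exp(−(2.3−4.96)²/(2·1.16²)) = 0.343916·exp(-2.62916) = 0.0248097
Unnormalised posteriors:
  π_1·f_1 = 0.15 × 0.0610585 = 0.00915878
  π_2·f_2 = 0.25 × 0.587465 = 0.146866
  π_3·f_3 = 0.17 × 0.231516 = 0.0393578
  π_4·f_4 = 0.43 × 0.0248097 = 0.0106682
Marginal: 0.00915878 + 0.146866 + 0.0393578 + 0.0106682 = 0.206051
So the posterior for Group 2 is 0.146866 / 0.206051 ≈ 0.7128.

0.7128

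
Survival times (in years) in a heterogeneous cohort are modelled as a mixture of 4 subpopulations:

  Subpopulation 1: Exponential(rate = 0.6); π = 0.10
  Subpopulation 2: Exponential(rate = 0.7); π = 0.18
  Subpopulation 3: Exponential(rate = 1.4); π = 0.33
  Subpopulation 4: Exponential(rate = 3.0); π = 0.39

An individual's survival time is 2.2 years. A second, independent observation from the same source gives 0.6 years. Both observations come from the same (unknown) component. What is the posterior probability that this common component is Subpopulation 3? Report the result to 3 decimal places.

Apply Bayes' rule: the posterior for each component is proportional to its prior times its likelihood at x.
Since both observations come from the same component, the likelihood for component k is f_k(x₁)·f_k(x₂).
  L_1 = [0.160281] × [0.418606] = 0.0670946
  L_2 = [0.150067] × [0.459933] = 0.0690206
  L_3 = [0.064343] × [0.604395] = 0.0388885
  L_4 = [0.0040811] × [0.495897] = 0.00202381
Weight by the priors:
  P(Z=1)·L_1 = 0.10 × 0.0670946 = 0.00670946
  P(Z=2)·L_2 = 0.18 × 0.0690206 = 0.0124237
  P(Z=3)·L_3 = 0.33 × 0.0388885 = 0.0128332
  P(Z=4)·L_4 = 0.39 × 0.00202381 = 0.000789284
Normaliser: 0.00670946 + 0.0124237 + 0.0128332 + 0.000789284 = 0.0327557
P(Subpopulation 3 | data) = 0.0128332 / 0.0327557 ≈ 0.392

0.392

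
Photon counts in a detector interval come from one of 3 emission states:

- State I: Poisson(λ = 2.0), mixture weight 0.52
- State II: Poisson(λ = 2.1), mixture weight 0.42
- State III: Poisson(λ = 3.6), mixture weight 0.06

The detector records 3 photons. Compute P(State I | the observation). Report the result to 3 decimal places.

0.505

The responsibility of component k is π_k f_k(x) divided by Σ_j π_j f_j(x).
Component likelihoods at x = 3 photons:
  f_I = e^(−2.0)·2.0^3/3! = 0.180447
  f_II = e^(−2.1)·2.1^3/3! = 0.189011
  f_III = e^(−3.6)·3.6^3/3! = 0.212469
Unnormalised posteriors:
  π_I·f_I = 0.52 × 0.180447 = 0.0938325
  π_II·f_II = 0.42 × 0.189011 = 0.0793848
  π_III·f_III = 0.06 × 0.212469 = 0.0127482
Denominator: 0.0938325 + 0.0793848 + 0.0127482 = 0.185965
Responsibility of State I: 0.0938325 / 0.185965 ≈ 0.505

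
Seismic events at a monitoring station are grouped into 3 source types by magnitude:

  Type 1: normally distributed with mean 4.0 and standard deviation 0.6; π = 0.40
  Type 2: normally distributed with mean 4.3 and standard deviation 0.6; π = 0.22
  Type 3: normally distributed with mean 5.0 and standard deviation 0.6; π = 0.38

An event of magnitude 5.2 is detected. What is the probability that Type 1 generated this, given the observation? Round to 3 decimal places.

By Bayes' theorem, P(k | x) = π_k f_k(x) / Σ_j π_j f_j(x).
Normal densities:
  p_1 = 0.0899849
  p_2 = 0.215863
  p_3 = 0.628972
Multiply by the mixture weights:
  π_1·p_1 = 0.40 × 0.0899849 = 0.035994
  π_2·p_2 = 0.22 × 0.215863 = 0.0474898
  π_3·p_3 = 0.38 × 0.628972 = 0.239009
Evidence: 0.035994 + 0.0474898 + 0.239009 = 0.322493
P(Type 1 | the observation) ≈ 0.112

0.112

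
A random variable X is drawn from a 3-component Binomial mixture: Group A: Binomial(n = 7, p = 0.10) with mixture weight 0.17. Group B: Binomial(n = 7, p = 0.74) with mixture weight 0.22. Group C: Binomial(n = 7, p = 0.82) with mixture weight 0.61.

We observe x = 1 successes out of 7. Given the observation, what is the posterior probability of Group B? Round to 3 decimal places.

P(component k | x) = π_k·f_k(x) / marginal(x), where marginal(x) = Σ_j π_j·f_j(x).
Component likelihoods at x = 1 successes out of 7:
  f_A = C(7,1)·0.10^1·0.90^6 = 7·0.1·0.531441 = 0.372009
  f_B = C(7,1)·0.74^1·0.26^6 = 7·0.74·0.000308916 = 0.00160018
  f_C = C(7,1)·0.82^1·0.18^6 = 7·0.82·3.40122e-05 = 0.00019523
Unnormalised posteriors:
  π_A·f_A = 0.17 × 0.372009 = 0.0632415
  π_B·f_B = 0.22 × 0.00160018 = 0.00035204
  π_C·f_C = 0.61 × 0.00019523 = 0.00011909
Sum: 0.0632415 + 0.00035204 + 0.00011909 = 0.0637126
Responsibility of Group B: 0.00035204 / 0.0637126 ≈ 0.006

0.006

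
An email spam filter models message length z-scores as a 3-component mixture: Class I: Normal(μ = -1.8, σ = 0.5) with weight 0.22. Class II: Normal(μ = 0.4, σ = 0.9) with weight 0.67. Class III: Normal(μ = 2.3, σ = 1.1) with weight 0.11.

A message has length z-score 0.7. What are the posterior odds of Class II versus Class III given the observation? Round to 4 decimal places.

20.2826

Posterior odds = (w_i f_i(x)) / (w_j f_j(x)); the normalising sum cancels.
Evaluate each component's likelihood at the observed value:
  p_I = 2.97344e-06
  p_II = 0.419315
  p_III = 0.125921
0.280941 / 0.0138513 ≈ 20.2826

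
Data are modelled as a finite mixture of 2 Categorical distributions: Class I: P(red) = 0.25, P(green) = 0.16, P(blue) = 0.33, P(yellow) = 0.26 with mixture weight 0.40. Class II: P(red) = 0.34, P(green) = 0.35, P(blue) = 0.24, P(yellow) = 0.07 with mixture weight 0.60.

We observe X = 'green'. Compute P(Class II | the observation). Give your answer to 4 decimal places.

0.7664

P(component k | x) = π_k·f_k(x) / marginal(x), where marginal(x) = Σ_j π_j·f_j(x).
Component likelihoods at x = 'green':
  f_I = 0.16
  f_II = 0.35
Prior × likelihood for each component:
  π_I·f_I = 0.40 × 0.16 = 0.064
  π_II·f_II = 0.60 × 0.35 = 0.21
Denominator: 0.064 + 0.21 = 0.274
P(Class II | x) ≈ 0.7664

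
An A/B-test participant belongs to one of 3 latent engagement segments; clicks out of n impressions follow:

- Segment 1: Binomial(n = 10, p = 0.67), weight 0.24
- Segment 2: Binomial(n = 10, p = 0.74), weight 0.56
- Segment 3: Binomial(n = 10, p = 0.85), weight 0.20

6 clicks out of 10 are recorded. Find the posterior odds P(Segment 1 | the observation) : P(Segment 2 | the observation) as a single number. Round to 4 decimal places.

0.6127

Since P(k|x) ∝ w_k f_k(x), the posterior odds are w_i f_i(x) / (w_j f_j(x)).
Component likelihoods at x = 6 clicks out of 10:
  p_1 = C(10,6)·0.67^6·0.33^4 = 210·0.0904584·0.0118592 = 0.225281
  p_2 = C(10,6)·0.74^6·0.26^4 = 210·0.164206·0.00456976 = 0.157581
  p_3 = C(10,6)·0.85^6·0.15^4 = 210·0.37715·0.00050625 = 0.0400957
Posterior odds = (w_1·p_1) / (w_2·p_2) = (0.24·0.225281) / (0.56·0.157581) = 0.0540674 / 0.0882452 ≈ 0.6127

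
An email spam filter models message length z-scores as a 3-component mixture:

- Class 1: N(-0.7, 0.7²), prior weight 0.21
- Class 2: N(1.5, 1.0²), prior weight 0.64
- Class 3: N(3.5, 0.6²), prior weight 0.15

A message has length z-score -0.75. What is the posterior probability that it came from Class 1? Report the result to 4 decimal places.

0.8546

The responsibility of component k is π_k f_k(x) divided by Σ_j π_j f_j(x).
Component likelihoods at x = -0.75:
  f_1 = 0.568466
  f_2 = 0.0317397
  f_3 = 8.46638e-12
Prior × likelihood for each component:
  π_1·f_1 = 0.21 × 0.568466 = 0.119378
  π_2·f_2 = 0.64 × 0.0317397 = 0.0203134
  π_3·f_3 = 0.15 × 8.46638e-12 = 1.26996e-12
Denominator: 0.119378 + 0.0203134 + 1.26996e-12 = 0.139691
So the posterior for Class 1 is 0.119378 / 0.139691 ≈ 0.8546.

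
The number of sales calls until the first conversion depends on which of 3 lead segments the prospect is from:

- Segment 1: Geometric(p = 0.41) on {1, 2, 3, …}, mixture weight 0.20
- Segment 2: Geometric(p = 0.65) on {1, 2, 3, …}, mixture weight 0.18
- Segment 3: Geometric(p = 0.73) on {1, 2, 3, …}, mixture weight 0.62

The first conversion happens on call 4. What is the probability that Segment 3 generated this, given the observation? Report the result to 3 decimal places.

0.290

The responsibility of component k is π_k f_k(x) divided by Σ_j π_j f_j(x).
Geometric probabilities:
  L_1 = 0.0842054
  L_2 = 0.0278687
  L_3 = 0.0143686
Prior × likelihood for each component:
  π_1·L_1 = 0.20 × 0.0842054 = 0.0168411
  π_2·L_2 = 0.18 × 0.0278687 = 0.00501637
  π_3·L_3 = 0.62 × 0.0143686 = 0.00890853
Denominator: 0.0168411 + 0.00501637 + 0.00890853 = 0.030766
Responsibility of Segment 3: 0.00890853 / 0.030766 ≈ 0.290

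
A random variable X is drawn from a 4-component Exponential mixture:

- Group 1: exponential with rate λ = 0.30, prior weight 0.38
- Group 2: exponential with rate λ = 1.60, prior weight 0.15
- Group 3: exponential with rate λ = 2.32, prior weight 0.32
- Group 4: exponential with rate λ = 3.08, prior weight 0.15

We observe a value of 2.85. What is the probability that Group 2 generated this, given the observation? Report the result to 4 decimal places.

0.0482

The responsibility of component k is π_k f_k(x) divided by Σ_j π_j f_j(x).
Exponential densities:
  f_1 = 0.30·e^(−0.30·2.85) = 0.30·e^(−0.8550) = 0.127585
  f_2 = 1.60·e^(−1.60·2.85) = 1.60·e^(−4.5600) = 0.0167393
  f_3 = 2.32·e^(−2.32·2.85) = 2.32·e^(−6.6120) = 0.00311841
  f_4 = 3.08·e^(−3.08·2.85) = 3.08·e^(−8.7780) = 0.000474585
Multiply by the mixture weights:
  π_1·f_1 = 0.38 × 0.127585 = 0.0484823
  π_2·f_2 = 0.15 × 0.0167393 = 0.00251089
  π_3·f_3 = 0.32 × 0.00311841 = 0.00099789
  π_4·f_4 = 0.15 × 0.000474585 = 7.11877e-05
Normaliser: 0.0484823 + 0.00251089 + 0.00099789 + 7.11877e-05 = 0.0520623
Responsibility of Group 2: 0.00251089 / 0.0520623 ≈ 0.0482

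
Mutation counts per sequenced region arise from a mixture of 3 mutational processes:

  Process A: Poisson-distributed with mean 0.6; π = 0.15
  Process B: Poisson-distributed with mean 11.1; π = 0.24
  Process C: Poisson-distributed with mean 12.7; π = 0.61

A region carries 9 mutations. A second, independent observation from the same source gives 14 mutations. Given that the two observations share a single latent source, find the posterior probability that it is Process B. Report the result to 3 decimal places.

0.304

By Bayes' theorem, P(k | x) = P(Z=k) f_k(x) / Σ_j P(Z=j) f_j(x).
Since both observations come from the same component, the likelihood for component k is f_k(x₁)·f_k(x₂).
  f_A = [e^(−0.6)·0.6^9/9! = 1.52413e-08] × [4.93324e-15] = 7.51889e-23
  f_B = [e^(−11.1)·11.1^9/9! = 0.106531] × [0.0747213] = 0.00796012
  f_C = [e^(−12.7)·12.7^9/9! = 0.0722654] × [0.0993811] = 0.00718182
Weight by the priors:
  P(Z=A)·f_A = 0.15 × 7.51889e-23 = 1.12783e-23
  P(Z=B)·f_B = 0.24 × 0.00796012 = 0.00191043
  P(Z=C)·f_C = 0.61 × 0.00718182 = 0.00438091
Denominator: 1.12783e-23 + 0.00191043 + 0.00438091 = 0.00629134
So the posterior for Process B is 0.00191043 / 0.00629134 ≈ 0.304.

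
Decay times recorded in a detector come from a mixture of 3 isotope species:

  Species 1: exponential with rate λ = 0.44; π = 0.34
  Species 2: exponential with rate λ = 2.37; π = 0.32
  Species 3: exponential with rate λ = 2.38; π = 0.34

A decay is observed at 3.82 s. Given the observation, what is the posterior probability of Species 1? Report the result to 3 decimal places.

0.994

Apply Bayes' rule: the posterior for each component is proportional to its prior times its likelihood at x.
Component likelihoods at x = 3.82 s:
  f_1 = 0.44·e^(−0.44·3.82) = 0.44·e^(−1.6808) = 0.081939
  f_2 = 2.37·e^(−2.37·3.82) = 2.37·e^(−9.0534) = 0.000277272
  f_3 = 2.38·e^(−2.38·3.82) = 2.38·e^(−9.0916) = 0.000268006
Weight by the priors:
  w_1·f_1 = 0.34 × 0.081939 = 0.0278593
  w_2·f_2 = 0.32 × 0.000277272 = 8.87272e-05
  w_3·f_3 = 0.34 × 0.000268006 = 9.11222e-05
Marginal: 0.0278593 + 8.87272e-05 + 9.11222e-05 = 0.0280391
P(Species 1 | x) = 0.0278593 / 0.0280391 ≈ 0.994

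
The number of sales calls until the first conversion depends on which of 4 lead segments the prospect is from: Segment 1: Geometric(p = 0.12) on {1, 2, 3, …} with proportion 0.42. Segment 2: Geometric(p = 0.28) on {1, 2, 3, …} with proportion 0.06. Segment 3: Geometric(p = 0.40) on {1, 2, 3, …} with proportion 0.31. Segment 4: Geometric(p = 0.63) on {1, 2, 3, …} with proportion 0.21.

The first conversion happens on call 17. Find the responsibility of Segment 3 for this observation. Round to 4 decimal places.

0.0053

The responsibility of component k is w_k f_k(x) divided by Σ_j w_j f_j(x).
Geometric probabilities:
  f_1 = 0.0155204
  f_2 = 0.00146042
  f_3 = 0.000112844
  f_4 = 7.77263e-08
Prior × likelihood for each component:
  w_1·f_1 = 0.42 × 0.0155204 = 0.00651858
  w_2·f_2 = 0.06 × 0.00146042 = 8.76252e-05
  w_3·f_3 = 0.31 × 0.000112844 = 3.49818e-05
  w_4·f_4 = 0.21 × 7.77263e-08 = 1.63225e-08
Normaliser: 0.00651858 + 8.76252e-05 + 3.49818e-05 + 1.63225e-08 = 0.00664121
So the posterior for Segment 3 is 3.49818e-05 / 0.00664121 ≈ 0.0053.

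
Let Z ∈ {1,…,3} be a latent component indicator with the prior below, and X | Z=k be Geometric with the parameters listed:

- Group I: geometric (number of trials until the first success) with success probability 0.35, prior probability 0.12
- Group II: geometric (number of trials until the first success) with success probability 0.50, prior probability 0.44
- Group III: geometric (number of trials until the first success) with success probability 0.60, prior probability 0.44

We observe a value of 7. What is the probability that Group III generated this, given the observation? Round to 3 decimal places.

By Bayes' theorem, P(k | x) = w_k f_k(x) / Σ_j w_j f_j(x).
Geometric probabilities:
  f_I = 0.35·(1−0.35)^6 = 0.35·0.0754189 = 0.0263966
  f_II = 0.50·(1−0.50)^6 = 0.50·0.015625 = 0.0078125
  f_III = 0.60·(1−0.60)^6 = 0.60·0.004096 = 0.0024576
Weight by the priors:
  w_I·f_I = 0.12 × 0.0263966 = 0.00316759
  w_II·f_II = 0.44 × 0.0078125 = 0.0034375
  w_III·f_III = 0.44 × 0.0024576 = 0.00108134
Sum: 0.00316759 + 0.0034375 + 0.00108134 = 0.00768644
Responsibility of Group III: 0.00108134 / 0.00768644 ≈ 0.141

0.141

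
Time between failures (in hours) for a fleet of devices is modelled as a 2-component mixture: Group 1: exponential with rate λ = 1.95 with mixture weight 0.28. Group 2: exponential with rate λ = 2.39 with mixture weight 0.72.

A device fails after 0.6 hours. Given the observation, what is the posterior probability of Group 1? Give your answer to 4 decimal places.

0.2924

P(component k | x) = π_k·f_k(x) / marginal(x), where marginal(x) = Σ_j π_j·f_j(x).
Exponential densities:
  L_1 = 1.95·e^(−1.95·0.6) = 1.95·e^(−1.1700) = 0.605216
  L_2 = 2.39·e^(−2.39·0.6) = 2.39·e^(−1.4340) = 0.569665
Weight by the priors:
  π_1·L_1 = 0.28 × 0.605216 = 0.16946
  π_2·L_2 = 0.72 × 0.569665 = 0.410159
Marginal: 0.16946 + 0.410159 = 0.579619
P(Group 1 | 0.6 hours) = 0.16946 / 0.579619 ≈ 0.2924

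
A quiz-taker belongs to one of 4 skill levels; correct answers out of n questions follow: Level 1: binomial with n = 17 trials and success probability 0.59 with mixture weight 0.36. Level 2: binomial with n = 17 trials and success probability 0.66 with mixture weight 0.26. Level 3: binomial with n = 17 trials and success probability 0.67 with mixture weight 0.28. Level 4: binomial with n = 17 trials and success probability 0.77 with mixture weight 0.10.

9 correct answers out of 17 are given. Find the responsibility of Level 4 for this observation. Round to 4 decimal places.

0.0157

By Bayes' theorem, P(k | x) = π_k f_k(x) / Σ_j π_j f_j(x).
Evaluate each component's likelihood at the observed value:
  f_1 = C(17,9)·0.59^9·0.41^8 = 24310·0.008663·0.000798493 = 0.16816
  f_2 = C(17,9)·0.66^9·0.34^8 = 24310·0.0237627·0.000178579 = 0.10316
  f_3 = C(17,9)·0.67^9·0.33^8 = 24310·0.0272065·0.000140641 = 0.0930186
  f_4 = C(17,9)·0.77^9·0.23^8 = 24310·0.0951517·7.8311e-06 = 0.0181144
Unnormalised posteriors:
  π_1·f_1 = 0.36 × 0.16816 = 0.0605378
  π_2·f_2 = 0.26 × 0.10316 = 0.0268216
  π_3·f_3 = 0.28 × 0.0930186 = 0.0260452
  π_4·f_4 = 0.10 × 0.0181144 = 0.00181144
Sum: 0.0605378 + 0.0268216 + 0.0260452 + 0.00181144 = 0.115216
P(Level 4 | 9 correct answers out of 17) = 0.00181144 / 0.115216 ≈ 0.0157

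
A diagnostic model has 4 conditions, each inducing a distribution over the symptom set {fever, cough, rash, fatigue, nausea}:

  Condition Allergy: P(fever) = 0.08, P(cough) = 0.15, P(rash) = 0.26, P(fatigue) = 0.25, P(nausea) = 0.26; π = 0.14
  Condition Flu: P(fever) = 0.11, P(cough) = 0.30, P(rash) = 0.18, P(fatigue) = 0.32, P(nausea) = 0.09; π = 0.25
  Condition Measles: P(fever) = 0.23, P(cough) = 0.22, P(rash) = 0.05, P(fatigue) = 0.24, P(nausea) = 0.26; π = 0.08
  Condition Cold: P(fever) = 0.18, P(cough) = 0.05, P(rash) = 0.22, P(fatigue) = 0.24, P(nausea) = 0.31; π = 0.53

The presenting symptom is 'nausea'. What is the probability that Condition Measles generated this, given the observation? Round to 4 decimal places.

Apply Bayes' rule: the posterior for each component is proportional to its prior times its likelihood at x.
Categorical probabilities:
  p_Allergy = P(nausea | comp) = 0.26
  p_Flu = P(nausea | comp) = 0.09
  p_Measles = P(nausea | comp) = 0.26
  p_Cold = P(nausea | comp) = 0.31
Unnormalised posteriors:
  P(Z=Allergy)·p_Allergy = 0.14 × 0.26 = 0.0364
  P(Z=Flu)·p_Flu = 0.25 × 0.09 = 0.0225
  P(Z=Measles)·p_Measles = 0.08 × 0.26 = 0.0208
  P(Z=Cold)·p_Cold = 0.53 × 0.31 = 0.1643
Normaliser: 0.0364 + 0.0225 + 0.0208 + 0.1643 = 0.244
Responsibility of Condition Measles: 0.0208 / 0.244 ≈ 0.0852

0.0852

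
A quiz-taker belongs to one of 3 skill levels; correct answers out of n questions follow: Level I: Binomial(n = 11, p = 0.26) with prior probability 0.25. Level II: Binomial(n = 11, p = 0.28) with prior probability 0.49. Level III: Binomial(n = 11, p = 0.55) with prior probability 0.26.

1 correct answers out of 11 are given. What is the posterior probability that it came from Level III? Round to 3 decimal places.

0.006

P(component k | x) = w_k·f_k(x) / marginal(x), where marginal(x) = Σ_j w_j·f_j(x).
Binomial probabilities:
  p_I = 0.140826
  p_II = 0.115312
  p_III = 0.00206006
Unnormalised posteriors:
  w_I·p_I = 0.25 × 0.140826 = 0.0352065
  w_II·p_II = 0.49 × 0.115312 = 0.056503
  w_III·p_III = 0.26 × 0.00206006 = 0.000535616
Denominator: 0.0352065 + 0.056503 + 0.000535616 = 0.0922452
Responsibility of Level III: 0.000535616 / 0.0922452 ≈ 0.006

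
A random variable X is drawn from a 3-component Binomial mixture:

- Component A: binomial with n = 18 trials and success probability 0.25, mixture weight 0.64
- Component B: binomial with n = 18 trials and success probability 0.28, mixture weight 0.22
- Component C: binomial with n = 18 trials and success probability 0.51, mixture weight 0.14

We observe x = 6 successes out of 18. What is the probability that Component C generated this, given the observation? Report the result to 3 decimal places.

0.063

P(component k | x) = w_k·f_k(x) / marginal(x), where marginal(x) = Σ_j w_j·f_j(x).
Binomial probabilities:
  p_A = C(18,6)·0.25^6·0.75^12 = 18564·0.000244141·0.0316764 = 0.143564
  p_B = C(18,6)·0.28^6·0.72^12 = 18564·0.00048189·0.0194084 = 0.173624
  p_C = C(18,6)·0.51^6·0.49^12 = 18564·0.0175963·0.000191581 = 0.0625814
Weight by the priors:
  w_A·p_A = 0.64 × 0.143564 = 0.0918812
  w_B·p_B = 0.22 × 0.173624 = 0.0381973
  w_C·p_C = 0.14 × 0.0625814 = 0.0087614
Marginal: 0.0918812 + 0.0381973 + 0.0087614 = 0.13884
Responsibility of Component C: 0.0087614 / 0.13884 ≈ 0.063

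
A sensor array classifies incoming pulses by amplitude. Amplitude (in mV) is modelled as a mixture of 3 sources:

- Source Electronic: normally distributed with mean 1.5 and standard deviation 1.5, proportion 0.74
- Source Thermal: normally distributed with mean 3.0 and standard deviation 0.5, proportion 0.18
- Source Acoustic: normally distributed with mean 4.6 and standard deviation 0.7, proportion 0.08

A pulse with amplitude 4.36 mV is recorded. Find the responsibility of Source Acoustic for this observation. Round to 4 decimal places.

0.5476

The responsibility of component k is w_k f_k(x) divided by Σ_j w_j f_j(x).
Component likelihoods at x = 4.36 mV:
  L_Electronic = (1/(1.5·√(2π)))·exp(−(4.36−1.5)²/(2·1.5²)) = 0.265962·exp(-1.81769) = 0.0431923
  L_Thermal = (1/(0.5·√(2π)))·exp(−(4.36−3.0)²/(2·0.5²)) = 0.797885·exp(-3.69920) = 0.0197423
  L_Acoustic = (1/(0.7·√(2π)))·exp(−(4.36−4.6)²/(2·0.7²)) = 0.569918·exp(-0.05878) = 0.537386
Prior × likelihood for each component:
  w_Electronic·L_Electronic = 0.74 × 0.0431923 = 0.0319623
  w_Thermal·L_Thermal = 0.18 × 0.0197423 = 0.00355362
  w_Acoustic·L_Acoustic = 0.08 × 0.537386 = 0.0429909
Marginal: 0.0319623 + 0.00355362 + 0.0429909 = 0.0785068
P(Source Acoustic | data) ≈ 0.5476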